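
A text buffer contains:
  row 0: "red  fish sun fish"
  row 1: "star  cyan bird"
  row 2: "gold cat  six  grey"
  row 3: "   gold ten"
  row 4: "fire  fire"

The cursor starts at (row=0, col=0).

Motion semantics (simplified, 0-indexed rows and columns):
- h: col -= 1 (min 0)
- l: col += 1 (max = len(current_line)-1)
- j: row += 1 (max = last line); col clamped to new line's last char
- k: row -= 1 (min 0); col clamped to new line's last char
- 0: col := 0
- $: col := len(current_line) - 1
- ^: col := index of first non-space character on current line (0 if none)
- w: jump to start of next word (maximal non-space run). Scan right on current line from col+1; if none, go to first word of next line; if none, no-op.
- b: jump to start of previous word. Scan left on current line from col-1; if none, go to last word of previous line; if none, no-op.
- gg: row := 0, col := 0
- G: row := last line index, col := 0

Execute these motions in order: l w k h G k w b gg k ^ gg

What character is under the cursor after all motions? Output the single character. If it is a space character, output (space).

After 1 (l): row=0 col=1 char='e'
After 2 (w): row=0 col=5 char='f'
After 3 (k): row=0 col=5 char='f'
After 4 (h): row=0 col=4 char='_'
After 5 (G): row=4 col=0 char='f'
After 6 (k): row=3 col=0 char='_'
After 7 (w): row=3 col=3 char='g'
After 8 (b): row=2 col=15 char='g'
After 9 (gg): row=0 col=0 char='r'
After 10 (k): row=0 col=0 char='r'
After 11 (^): row=0 col=0 char='r'
After 12 (gg): row=0 col=0 char='r'

Answer: r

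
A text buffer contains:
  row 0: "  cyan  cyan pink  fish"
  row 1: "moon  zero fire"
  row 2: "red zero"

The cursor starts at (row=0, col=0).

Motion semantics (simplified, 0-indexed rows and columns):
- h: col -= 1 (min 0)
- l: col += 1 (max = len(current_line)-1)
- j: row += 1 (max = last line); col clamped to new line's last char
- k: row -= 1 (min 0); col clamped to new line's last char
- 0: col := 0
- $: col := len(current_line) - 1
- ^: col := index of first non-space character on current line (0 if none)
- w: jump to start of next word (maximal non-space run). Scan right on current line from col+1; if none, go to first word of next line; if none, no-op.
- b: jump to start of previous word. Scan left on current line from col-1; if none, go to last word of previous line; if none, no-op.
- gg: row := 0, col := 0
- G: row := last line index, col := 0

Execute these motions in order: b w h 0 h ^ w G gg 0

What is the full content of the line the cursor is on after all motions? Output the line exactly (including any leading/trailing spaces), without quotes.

Answer:   cyan  cyan pink  fish

Derivation:
After 1 (b): row=0 col=0 char='_'
After 2 (w): row=0 col=2 char='c'
After 3 (h): row=0 col=1 char='_'
After 4 (0): row=0 col=0 char='_'
After 5 (h): row=0 col=0 char='_'
After 6 (^): row=0 col=2 char='c'
After 7 (w): row=0 col=8 char='c'
After 8 (G): row=2 col=0 char='r'
After 9 (gg): row=0 col=0 char='_'
After 10 (0): row=0 col=0 char='_'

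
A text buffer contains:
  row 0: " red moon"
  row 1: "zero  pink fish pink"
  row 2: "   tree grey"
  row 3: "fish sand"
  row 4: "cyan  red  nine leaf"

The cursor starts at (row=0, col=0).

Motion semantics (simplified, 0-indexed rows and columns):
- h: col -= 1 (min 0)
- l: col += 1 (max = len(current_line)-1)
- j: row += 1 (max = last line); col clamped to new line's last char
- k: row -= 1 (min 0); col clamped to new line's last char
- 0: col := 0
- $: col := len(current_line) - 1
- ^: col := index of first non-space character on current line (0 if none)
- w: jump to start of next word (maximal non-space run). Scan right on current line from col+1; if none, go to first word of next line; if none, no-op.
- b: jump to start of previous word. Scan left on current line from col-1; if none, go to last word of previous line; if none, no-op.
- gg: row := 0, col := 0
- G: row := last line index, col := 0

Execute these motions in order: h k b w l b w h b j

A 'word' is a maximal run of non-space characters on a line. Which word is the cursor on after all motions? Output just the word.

After 1 (h): row=0 col=0 char='_'
After 2 (k): row=0 col=0 char='_'
After 3 (b): row=0 col=0 char='_'
After 4 (w): row=0 col=1 char='r'
After 5 (l): row=0 col=2 char='e'
After 6 (b): row=0 col=1 char='r'
After 7 (w): row=0 col=5 char='m'
After 8 (h): row=0 col=4 char='_'
After 9 (b): row=0 col=1 char='r'
After 10 (j): row=1 col=1 char='e'

Answer: zero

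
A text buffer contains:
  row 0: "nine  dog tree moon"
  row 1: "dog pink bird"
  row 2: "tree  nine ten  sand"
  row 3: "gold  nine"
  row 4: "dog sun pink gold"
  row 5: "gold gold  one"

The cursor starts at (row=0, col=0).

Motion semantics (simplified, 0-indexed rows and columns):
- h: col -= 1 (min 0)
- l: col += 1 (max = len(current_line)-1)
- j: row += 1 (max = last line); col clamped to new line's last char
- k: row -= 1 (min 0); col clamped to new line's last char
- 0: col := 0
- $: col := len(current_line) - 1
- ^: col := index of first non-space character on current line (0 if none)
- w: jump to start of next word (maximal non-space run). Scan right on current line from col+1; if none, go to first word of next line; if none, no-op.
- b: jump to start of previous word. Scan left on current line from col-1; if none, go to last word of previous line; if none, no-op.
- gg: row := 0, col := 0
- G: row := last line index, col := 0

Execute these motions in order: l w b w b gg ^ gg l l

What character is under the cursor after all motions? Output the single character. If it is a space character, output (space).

After 1 (l): row=0 col=1 char='i'
After 2 (w): row=0 col=6 char='d'
After 3 (b): row=0 col=0 char='n'
After 4 (w): row=0 col=6 char='d'
After 5 (b): row=0 col=0 char='n'
After 6 (gg): row=0 col=0 char='n'
After 7 (^): row=0 col=0 char='n'
After 8 (gg): row=0 col=0 char='n'
After 9 (l): row=0 col=1 char='i'
After 10 (l): row=0 col=2 char='n'

Answer: n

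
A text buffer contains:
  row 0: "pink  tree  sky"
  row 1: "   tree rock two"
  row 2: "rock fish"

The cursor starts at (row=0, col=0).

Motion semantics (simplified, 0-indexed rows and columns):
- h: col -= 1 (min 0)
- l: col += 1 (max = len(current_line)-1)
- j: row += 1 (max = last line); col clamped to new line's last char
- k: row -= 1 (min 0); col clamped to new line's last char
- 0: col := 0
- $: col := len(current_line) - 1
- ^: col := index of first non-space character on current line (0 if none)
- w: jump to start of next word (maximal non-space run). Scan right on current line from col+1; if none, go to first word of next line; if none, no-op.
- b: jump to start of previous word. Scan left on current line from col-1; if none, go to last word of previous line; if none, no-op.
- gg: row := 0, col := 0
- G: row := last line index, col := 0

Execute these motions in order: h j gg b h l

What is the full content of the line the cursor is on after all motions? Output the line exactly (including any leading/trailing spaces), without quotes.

Answer: pink  tree  sky

Derivation:
After 1 (h): row=0 col=0 char='p'
After 2 (j): row=1 col=0 char='_'
After 3 (gg): row=0 col=0 char='p'
After 4 (b): row=0 col=0 char='p'
After 5 (h): row=0 col=0 char='p'
After 6 (l): row=0 col=1 char='i'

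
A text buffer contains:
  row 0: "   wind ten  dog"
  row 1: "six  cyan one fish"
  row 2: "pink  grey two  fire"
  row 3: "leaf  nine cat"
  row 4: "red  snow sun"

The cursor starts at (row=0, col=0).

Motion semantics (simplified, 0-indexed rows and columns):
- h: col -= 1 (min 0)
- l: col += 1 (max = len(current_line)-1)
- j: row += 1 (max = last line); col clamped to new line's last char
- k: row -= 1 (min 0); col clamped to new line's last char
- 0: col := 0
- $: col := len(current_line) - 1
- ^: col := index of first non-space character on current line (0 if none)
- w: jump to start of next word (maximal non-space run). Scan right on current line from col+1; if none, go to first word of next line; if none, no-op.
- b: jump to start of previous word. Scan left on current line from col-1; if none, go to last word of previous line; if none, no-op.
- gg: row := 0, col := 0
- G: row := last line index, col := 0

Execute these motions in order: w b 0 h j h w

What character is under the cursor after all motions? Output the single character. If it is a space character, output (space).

After 1 (w): row=0 col=3 char='w'
After 2 (b): row=0 col=3 char='w'
After 3 (0): row=0 col=0 char='_'
After 4 (h): row=0 col=0 char='_'
After 5 (j): row=1 col=0 char='s'
After 6 (h): row=1 col=0 char='s'
After 7 (w): row=1 col=5 char='c'

Answer: c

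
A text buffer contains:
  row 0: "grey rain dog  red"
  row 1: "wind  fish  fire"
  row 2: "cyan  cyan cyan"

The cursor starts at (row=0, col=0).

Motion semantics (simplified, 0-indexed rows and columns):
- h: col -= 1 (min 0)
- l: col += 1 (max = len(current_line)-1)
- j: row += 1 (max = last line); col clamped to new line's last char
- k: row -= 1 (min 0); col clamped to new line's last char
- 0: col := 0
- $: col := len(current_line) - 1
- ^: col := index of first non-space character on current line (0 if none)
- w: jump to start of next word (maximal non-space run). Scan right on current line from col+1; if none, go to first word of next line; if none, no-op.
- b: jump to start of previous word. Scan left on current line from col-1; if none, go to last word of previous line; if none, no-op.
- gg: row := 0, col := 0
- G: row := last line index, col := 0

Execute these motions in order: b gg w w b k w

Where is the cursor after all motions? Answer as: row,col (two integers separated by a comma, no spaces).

After 1 (b): row=0 col=0 char='g'
After 2 (gg): row=0 col=0 char='g'
After 3 (w): row=0 col=5 char='r'
After 4 (w): row=0 col=10 char='d'
After 5 (b): row=0 col=5 char='r'
After 6 (k): row=0 col=5 char='r'
After 7 (w): row=0 col=10 char='d'

Answer: 0,10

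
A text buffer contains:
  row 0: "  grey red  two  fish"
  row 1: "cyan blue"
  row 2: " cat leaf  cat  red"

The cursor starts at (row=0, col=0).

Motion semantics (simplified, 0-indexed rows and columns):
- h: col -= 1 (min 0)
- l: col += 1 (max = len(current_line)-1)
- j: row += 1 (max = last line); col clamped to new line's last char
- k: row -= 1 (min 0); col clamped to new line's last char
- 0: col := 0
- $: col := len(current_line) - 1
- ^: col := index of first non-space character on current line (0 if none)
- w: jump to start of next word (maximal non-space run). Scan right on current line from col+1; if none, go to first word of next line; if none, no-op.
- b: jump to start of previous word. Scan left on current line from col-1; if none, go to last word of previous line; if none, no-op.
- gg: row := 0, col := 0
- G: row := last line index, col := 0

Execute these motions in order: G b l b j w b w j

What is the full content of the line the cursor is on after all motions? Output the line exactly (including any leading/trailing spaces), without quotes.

Answer:  cat leaf  cat  red

Derivation:
After 1 (G): row=2 col=0 char='_'
After 2 (b): row=1 col=5 char='b'
After 3 (l): row=1 col=6 char='l'
After 4 (b): row=1 col=5 char='b'
After 5 (j): row=2 col=5 char='l'
After 6 (w): row=2 col=11 char='c'
After 7 (b): row=2 col=5 char='l'
After 8 (w): row=2 col=11 char='c'
After 9 (j): row=2 col=11 char='c'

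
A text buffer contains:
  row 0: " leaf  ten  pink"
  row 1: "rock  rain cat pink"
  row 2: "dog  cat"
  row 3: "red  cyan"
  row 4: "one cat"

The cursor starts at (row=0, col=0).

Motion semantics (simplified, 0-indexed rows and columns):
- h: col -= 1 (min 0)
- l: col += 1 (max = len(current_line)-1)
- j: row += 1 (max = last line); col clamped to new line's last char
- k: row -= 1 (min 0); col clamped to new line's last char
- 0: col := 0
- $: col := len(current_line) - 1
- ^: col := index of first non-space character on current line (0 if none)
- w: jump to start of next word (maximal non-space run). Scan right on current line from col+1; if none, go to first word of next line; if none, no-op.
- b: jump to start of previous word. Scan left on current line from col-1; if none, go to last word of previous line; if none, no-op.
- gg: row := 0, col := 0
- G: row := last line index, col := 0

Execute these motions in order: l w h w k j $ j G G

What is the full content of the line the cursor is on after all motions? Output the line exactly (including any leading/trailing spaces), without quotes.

Answer: one cat

Derivation:
After 1 (l): row=0 col=1 char='l'
After 2 (w): row=0 col=7 char='t'
After 3 (h): row=0 col=6 char='_'
After 4 (w): row=0 col=7 char='t'
After 5 (k): row=0 col=7 char='t'
After 6 (j): row=1 col=7 char='a'
After 7 ($): row=1 col=18 char='k'
After 8 (j): row=2 col=7 char='t'
After 9 (G): row=4 col=0 char='o'
After 10 (G): row=4 col=0 char='o'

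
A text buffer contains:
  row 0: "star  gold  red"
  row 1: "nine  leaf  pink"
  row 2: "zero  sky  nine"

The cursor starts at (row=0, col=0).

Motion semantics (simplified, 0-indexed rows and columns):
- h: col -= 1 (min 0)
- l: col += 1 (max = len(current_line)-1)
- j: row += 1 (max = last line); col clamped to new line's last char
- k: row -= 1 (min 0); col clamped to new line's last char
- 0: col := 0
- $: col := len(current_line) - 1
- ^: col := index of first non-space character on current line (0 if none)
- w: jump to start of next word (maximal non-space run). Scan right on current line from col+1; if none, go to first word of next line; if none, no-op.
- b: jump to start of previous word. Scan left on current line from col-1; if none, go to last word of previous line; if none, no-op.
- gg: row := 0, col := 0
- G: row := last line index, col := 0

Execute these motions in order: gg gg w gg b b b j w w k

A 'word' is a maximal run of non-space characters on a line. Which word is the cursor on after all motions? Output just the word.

Answer: red

Derivation:
After 1 (gg): row=0 col=0 char='s'
After 2 (gg): row=0 col=0 char='s'
After 3 (w): row=0 col=6 char='g'
After 4 (gg): row=0 col=0 char='s'
After 5 (b): row=0 col=0 char='s'
After 6 (b): row=0 col=0 char='s'
After 7 (b): row=0 col=0 char='s'
After 8 (j): row=1 col=0 char='n'
After 9 (w): row=1 col=6 char='l'
After 10 (w): row=1 col=12 char='p'
After 11 (k): row=0 col=12 char='r'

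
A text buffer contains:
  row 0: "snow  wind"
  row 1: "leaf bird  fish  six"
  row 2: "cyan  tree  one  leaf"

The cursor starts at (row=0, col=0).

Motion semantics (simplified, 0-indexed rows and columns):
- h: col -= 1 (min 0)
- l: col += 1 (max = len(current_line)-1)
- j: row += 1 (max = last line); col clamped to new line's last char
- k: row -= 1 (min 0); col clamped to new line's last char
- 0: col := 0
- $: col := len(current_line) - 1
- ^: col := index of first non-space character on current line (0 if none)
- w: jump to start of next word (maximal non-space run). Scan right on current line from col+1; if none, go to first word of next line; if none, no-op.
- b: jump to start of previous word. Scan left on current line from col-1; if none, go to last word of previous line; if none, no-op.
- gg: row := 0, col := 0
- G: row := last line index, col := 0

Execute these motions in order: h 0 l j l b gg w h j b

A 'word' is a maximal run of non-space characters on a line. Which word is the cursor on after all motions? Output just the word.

After 1 (h): row=0 col=0 char='s'
After 2 (0): row=0 col=0 char='s'
After 3 (l): row=0 col=1 char='n'
After 4 (j): row=1 col=1 char='e'
After 5 (l): row=1 col=2 char='a'
After 6 (b): row=1 col=0 char='l'
After 7 (gg): row=0 col=0 char='s'
After 8 (w): row=0 col=6 char='w'
After 9 (h): row=0 col=5 char='_'
After 10 (j): row=1 col=5 char='b'
After 11 (b): row=1 col=0 char='l'

Answer: leaf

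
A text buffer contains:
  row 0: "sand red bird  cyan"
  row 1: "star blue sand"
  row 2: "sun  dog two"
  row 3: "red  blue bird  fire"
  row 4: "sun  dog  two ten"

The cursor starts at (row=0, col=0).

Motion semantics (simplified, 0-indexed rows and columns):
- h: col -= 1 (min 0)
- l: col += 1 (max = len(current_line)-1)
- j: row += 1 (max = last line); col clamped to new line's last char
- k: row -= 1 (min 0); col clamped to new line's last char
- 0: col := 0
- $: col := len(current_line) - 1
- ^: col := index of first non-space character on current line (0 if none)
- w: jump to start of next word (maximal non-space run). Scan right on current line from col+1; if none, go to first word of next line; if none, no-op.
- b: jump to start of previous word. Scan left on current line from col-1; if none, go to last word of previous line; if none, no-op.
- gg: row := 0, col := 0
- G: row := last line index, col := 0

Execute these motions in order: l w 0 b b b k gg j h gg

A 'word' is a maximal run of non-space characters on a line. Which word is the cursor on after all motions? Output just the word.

Answer: sand

Derivation:
After 1 (l): row=0 col=1 char='a'
After 2 (w): row=0 col=5 char='r'
After 3 (0): row=0 col=0 char='s'
After 4 (b): row=0 col=0 char='s'
After 5 (b): row=0 col=0 char='s'
After 6 (b): row=0 col=0 char='s'
After 7 (k): row=0 col=0 char='s'
After 8 (gg): row=0 col=0 char='s'
After 9 (j): row=1 col=0 char='s'
After 10 (h): row=1 col=0 char='s'
After 11 (gg): row=0 col=0 char='s'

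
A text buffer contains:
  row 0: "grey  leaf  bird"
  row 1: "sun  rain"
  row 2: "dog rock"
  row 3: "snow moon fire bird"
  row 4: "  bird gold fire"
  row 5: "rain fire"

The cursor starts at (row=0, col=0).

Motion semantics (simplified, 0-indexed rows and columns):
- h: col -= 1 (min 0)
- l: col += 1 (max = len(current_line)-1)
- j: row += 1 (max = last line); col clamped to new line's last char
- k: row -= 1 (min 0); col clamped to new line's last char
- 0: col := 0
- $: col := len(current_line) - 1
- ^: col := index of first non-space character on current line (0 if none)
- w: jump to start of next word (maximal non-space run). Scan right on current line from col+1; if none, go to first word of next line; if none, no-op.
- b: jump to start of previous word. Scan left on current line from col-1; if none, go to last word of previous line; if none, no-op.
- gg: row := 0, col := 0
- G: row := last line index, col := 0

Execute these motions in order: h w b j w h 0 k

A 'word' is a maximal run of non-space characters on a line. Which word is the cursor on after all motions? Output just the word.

Answer: grey

Derivation:
After 1 (h): row=0 col=0 char='g'
After 2 (w): row=0 col=6 char='l'
After 3 (b): row=0 col=0 char='g'
After 4 (j): row=1 col=0 char='s'
After 5 (w): row=1 col=5 char='r'
After 6 (h): row=1 col=4 char='_'
After 7 (0): row=1 col=0 char='s'
After 8 (k): row=0 col=0 char='g'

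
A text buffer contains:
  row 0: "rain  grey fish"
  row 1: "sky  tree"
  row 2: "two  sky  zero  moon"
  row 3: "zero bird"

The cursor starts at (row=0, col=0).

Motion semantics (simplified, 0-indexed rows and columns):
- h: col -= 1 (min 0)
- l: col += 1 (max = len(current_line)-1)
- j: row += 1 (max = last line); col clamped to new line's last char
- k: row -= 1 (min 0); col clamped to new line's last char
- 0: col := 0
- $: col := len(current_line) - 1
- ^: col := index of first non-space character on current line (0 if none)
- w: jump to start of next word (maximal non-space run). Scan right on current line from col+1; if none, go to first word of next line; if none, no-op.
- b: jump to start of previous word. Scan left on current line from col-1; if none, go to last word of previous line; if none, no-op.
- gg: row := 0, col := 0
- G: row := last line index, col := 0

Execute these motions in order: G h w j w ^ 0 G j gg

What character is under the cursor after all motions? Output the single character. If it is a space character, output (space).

After 1 (G): row=3 col=0 char='z'
After 2 (h): row=3 col=0 char='z'
After 3 (w): row=3 col=5 char='b'
After 4 (j): row=3 col=5 char='b'
After 5 (w): row=3 col=5 char='b'
After 6 (^): row=3 col=0 char='z'
After 7 (0): row=3 col=0 char='z'
After 8 (G): row=3 col=0 char='z'
After 9 (j): row=3 col=0 char='z'
After 10 (gg): row=0 col=0 char='r'

Answer: r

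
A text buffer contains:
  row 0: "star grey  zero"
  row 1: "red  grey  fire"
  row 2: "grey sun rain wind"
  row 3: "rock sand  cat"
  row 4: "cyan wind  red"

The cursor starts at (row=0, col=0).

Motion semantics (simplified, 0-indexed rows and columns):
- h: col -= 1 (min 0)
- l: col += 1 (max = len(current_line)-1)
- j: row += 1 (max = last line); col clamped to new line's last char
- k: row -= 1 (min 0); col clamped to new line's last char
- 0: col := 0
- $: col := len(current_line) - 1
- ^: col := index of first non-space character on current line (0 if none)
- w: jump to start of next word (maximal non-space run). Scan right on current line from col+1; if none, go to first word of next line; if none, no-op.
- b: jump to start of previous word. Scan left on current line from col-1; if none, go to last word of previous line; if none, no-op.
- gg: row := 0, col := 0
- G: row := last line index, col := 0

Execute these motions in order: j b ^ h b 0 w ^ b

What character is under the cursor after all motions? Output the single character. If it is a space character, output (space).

Answer: s

Derivation:
After 1 (j): row=1 col=0 char='r'
After 2 (b): row=0 col=11 char='z'
After 3 (^): row=0 col=0 char='s'
After 4 (h): row=0 col=0 char='s'
After 5 (b): row=0 col=0 char='s'
After 6 (0): row=0 col=0 char='s'
After 7 (w): row=0 col=5 char='g'
After 8 (^): row=0 col=0 char='s'
After 9 (b): row=0 col=0 char='s'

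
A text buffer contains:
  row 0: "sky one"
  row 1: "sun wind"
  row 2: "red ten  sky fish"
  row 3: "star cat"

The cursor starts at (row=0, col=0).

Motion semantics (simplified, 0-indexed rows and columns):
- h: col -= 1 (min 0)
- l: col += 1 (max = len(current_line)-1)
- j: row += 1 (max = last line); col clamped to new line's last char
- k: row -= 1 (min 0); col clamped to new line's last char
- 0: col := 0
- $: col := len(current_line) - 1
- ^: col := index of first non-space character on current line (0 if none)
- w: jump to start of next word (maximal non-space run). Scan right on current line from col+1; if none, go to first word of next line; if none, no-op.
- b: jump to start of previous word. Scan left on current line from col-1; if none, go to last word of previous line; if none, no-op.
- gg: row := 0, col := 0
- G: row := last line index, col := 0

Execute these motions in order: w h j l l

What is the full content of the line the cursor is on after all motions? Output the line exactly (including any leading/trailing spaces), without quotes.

After 1 (w): row=0 col=4 char='o'
After 2 (h): row=0 col=3 char='_'
After 3 (j): row=1 col=3 char='_'
After 4 (l): row=1 col=4 char='w'
After 5 (l): row=1 col=5 char='i'

Answer: sun wind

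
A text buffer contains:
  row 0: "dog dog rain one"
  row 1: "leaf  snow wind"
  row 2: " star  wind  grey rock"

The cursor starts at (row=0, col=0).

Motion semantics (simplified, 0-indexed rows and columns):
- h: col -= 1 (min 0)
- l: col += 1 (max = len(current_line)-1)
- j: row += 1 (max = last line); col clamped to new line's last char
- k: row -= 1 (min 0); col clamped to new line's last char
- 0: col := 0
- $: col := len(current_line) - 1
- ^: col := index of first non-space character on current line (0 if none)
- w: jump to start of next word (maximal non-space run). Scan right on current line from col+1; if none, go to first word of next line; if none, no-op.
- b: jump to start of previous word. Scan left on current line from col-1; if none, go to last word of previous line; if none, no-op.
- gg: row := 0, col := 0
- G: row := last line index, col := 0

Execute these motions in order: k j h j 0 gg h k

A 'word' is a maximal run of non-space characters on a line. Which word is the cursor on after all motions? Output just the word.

Answer: dog

Derivation:
After 1 (k): row=0 col=0 char='d'
After 2 (j): row=1 col=0 char='l'
After 3 (h): row=1 col=0 char='l'
After 4 (j): row=2 col=0 char='_'
After 5 (0): row=2 col=0 char='_'
After 6 (gg): row=0 col=0 char='d'
After 7 (h): row=0 col=0 char='d'
After 8 (k): row=0 col=0 char='d'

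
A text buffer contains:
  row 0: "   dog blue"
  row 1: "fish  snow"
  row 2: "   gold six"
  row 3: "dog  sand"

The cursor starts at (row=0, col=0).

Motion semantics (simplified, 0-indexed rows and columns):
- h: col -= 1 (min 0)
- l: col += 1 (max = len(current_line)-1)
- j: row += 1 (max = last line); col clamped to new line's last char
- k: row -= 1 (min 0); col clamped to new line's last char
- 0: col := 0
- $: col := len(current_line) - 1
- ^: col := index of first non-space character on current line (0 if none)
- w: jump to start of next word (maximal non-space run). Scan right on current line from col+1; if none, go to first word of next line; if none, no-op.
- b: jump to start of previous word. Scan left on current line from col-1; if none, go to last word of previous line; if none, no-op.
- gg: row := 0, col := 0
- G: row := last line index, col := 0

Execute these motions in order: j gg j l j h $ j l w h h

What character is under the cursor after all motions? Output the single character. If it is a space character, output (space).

After 1 (j): row=1 col=0 char='f'
After 2 (gg): row=0 col=0 char='_'
After 3 (j): row=1 col=0 char='f'
After 4 (l): row=1 col=1 char='i'
After 5 (j): row=2 col=1 char='_'
After 6 (h): row=2 col=0 char='_'
After 7 ($): row=2 col=10 char='x'
After 8 (j): row=3 col=8 char='d'
After 9 (l): row=3 col=8 char='d'
After 10 (w): row=3 col=8 char='d'
After 11 (h): row=3 col=7 char='n'
After 12 (h): row=3 col=6 char='a'

Answer: a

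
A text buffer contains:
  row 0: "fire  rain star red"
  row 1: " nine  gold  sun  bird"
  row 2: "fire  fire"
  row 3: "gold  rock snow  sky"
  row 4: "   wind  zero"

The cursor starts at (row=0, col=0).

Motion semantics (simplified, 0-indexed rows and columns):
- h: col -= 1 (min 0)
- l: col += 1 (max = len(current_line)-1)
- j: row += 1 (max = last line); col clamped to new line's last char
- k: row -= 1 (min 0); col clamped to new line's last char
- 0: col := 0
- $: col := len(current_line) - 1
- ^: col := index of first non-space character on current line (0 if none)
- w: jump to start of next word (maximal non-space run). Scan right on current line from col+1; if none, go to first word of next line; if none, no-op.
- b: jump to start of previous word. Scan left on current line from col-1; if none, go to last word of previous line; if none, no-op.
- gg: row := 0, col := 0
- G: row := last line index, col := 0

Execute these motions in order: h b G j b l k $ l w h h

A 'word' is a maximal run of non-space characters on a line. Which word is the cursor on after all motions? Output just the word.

Answer: gold

Derivation:
After 1 (h): row=0 col=0 char='f'
After 2 (b): row=0 col=0 char='f'
After 3 (G): row=4 col=0 char='_'
After 4 (j): row=4 col=0 char='_'
After 5 (b): row=3 col=17 char='s'
After 6 (l): row=3 col=18 char='k'
After 7 (k): row=2 col=9 char='e'
After 8 ($): row=2 col=9 char='e'
After 9 (l): row=2 col=9 char='e'
After 10 (w): row=3 col=0 char='g'
After 11 (h): row=3 col=0 char='g'
After 12 (h): row=3 col=0 char='g'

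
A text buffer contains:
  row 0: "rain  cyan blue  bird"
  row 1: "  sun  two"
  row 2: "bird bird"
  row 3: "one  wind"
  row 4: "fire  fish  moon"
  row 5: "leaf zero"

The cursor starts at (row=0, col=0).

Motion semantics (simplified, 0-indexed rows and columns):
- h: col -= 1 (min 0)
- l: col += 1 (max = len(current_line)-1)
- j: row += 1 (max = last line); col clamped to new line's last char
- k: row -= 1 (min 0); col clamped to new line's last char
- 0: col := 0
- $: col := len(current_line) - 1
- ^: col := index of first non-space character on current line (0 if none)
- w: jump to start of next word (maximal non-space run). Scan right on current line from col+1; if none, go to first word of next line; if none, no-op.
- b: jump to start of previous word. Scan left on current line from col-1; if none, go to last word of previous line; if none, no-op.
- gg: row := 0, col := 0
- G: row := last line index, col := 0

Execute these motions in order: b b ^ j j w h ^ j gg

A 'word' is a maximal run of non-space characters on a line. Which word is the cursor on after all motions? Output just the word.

After 1 (b): row=0 col=0 char='r'
After 2 (b): row=0 col=0 char='r'
After 3 (^): row=0 col=0 char='r'
After 4 (j): row=1 col=0 char='_'
After 5 (j): row=2 col=0 char='b'
After 6 (w): row=2 col=5 char='b'
After 7 (h): row=2 col=4 char='_'
After 8 (^): row=2 col=0 char='b'
After 9 (j): row=3 col=0 char='o'
After 10 (gg): row=0 col=0 char='r'

Answer: rain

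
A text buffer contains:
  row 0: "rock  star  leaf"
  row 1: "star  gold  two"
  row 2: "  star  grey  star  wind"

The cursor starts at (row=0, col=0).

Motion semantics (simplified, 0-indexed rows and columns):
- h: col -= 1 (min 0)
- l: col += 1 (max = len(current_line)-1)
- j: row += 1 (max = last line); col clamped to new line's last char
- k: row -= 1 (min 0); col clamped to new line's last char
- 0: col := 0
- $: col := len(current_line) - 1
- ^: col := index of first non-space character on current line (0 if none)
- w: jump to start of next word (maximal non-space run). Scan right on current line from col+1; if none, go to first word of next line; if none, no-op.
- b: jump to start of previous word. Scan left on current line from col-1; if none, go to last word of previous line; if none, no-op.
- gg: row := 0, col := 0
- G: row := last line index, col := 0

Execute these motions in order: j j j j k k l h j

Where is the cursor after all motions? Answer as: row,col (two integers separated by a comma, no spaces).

After 1 (j): row=1 col=0 char='s'
After 2 (j): row=2 col=0 char='_'
After 3 (j): row=2 col=0 char='_'
After 4 (j): row=2 col=0 char='_'
After 5 (k): row=1 col=0 char='s'
After 6 (k): row=0 col=0 char='r'
After 7 (l): row=0 col=1 char='o'
After 8 (h): row=0 col=0 char='r'
After 9 (j): row=1 col=0 char='s'

Answer: 1,0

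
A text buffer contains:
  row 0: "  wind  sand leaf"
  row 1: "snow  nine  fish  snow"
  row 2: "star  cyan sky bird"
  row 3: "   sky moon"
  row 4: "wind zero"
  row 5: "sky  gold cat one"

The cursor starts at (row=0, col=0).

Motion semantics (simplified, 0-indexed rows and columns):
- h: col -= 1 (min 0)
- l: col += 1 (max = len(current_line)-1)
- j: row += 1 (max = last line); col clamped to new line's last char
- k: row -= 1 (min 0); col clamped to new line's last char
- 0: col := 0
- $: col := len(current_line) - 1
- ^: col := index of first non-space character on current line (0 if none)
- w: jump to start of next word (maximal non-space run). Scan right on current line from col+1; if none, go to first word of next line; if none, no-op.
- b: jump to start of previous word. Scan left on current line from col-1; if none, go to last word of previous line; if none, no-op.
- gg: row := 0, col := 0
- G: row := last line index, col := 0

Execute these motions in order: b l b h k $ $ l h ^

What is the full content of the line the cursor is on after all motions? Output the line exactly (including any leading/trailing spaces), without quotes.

After 1 (b): row=0 col=0 char='_'
After 2 (l): row=0 col=1 char='_'
After 3 (b): row=0 col=1 char='_'
After 4 (h): row=0 col=0 char='_'
After 5 (k): row=0 col=0 char='_'
After 6 ($): row=0 col=16 char='f'
After 7 ($): row=0 col=16 char='f'
After 8 (l): row=0 col=16 char='f'
After 9 (h): row=0 col=15 char='a'
After 10 (^): row=0 col=2 char='w'

Answer:   wind  sand leaf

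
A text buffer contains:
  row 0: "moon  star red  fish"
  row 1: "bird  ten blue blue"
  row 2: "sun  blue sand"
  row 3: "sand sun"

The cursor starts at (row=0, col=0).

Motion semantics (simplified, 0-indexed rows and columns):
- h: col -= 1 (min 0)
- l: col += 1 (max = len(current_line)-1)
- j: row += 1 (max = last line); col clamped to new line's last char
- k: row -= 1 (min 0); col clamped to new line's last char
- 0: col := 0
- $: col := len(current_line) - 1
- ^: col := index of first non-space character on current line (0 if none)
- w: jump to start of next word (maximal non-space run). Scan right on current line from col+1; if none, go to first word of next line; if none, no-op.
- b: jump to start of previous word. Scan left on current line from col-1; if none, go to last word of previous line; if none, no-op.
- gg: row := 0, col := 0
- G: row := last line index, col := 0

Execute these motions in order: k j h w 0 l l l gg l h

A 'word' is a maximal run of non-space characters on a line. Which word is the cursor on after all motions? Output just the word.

Answer: moon

Derivation:
After 1 (k): row=0 col=0 char='m'
After 2 (j): row=1 col=0 char='b'
After 3 (h): row=1 col=0 char='b'
After 4 (w): row=1 col=6 char='t'
After 5 (0): row=1 col=0 char='b'
After 6 (l): row=1 col=1 char='i'
After 7 (l): row=1 col=2 char='r'
After 8 (l): row=1 col=3 char='d'
After 9 (gg): row=0 col=0 char='m'
After 10 (l): row=0 col=1 char='o'
After 11 (h): row=0 col=0 char='m'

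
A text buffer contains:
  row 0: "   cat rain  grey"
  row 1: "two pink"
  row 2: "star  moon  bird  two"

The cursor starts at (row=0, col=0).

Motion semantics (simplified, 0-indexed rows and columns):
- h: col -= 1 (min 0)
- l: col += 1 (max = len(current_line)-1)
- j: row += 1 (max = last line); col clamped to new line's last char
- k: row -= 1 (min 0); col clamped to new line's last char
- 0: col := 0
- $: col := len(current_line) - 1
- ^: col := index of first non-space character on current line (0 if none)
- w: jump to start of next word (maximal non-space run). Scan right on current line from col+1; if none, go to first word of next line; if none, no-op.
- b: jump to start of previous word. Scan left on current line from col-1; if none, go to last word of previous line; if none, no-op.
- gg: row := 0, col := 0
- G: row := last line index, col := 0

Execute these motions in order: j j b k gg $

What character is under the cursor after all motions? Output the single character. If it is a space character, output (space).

After 1 (j): row=1 col=0 char='t'
After 2 (j): row=2 col=0 char='s'
After 3 (b): row=1 col=4 char='p'
After 4 (k): row=0 col=4 char='a'
After 5 (gg): row=0 col=0 char='_'
After 6 ($): row=0 col=16 char='y'

Answer: y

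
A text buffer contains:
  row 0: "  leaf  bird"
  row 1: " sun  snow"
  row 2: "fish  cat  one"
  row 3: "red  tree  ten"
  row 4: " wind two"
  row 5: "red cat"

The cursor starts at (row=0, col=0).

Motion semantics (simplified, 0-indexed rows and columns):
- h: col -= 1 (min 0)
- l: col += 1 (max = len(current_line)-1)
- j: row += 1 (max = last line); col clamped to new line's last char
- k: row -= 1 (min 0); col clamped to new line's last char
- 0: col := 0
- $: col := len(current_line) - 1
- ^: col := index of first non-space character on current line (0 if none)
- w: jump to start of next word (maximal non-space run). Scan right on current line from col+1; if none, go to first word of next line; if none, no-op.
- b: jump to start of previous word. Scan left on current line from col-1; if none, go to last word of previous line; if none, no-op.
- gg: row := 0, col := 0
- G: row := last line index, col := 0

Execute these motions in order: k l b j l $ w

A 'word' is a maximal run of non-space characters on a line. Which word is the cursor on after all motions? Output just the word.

After 1 (k): row=0 col=0 char='_'
After 2 (l): row=0 col=1 char='_'
After 3 (b): row=0 col=1 char='_'
After 4 (j): row=1 col=1 char='s'
After 5 (l): row=1 col=2 char='u'
After 6 ($): row=1 col=9 char='w'
After 7 (w): row=2 col=0 char='f'

Answer: fish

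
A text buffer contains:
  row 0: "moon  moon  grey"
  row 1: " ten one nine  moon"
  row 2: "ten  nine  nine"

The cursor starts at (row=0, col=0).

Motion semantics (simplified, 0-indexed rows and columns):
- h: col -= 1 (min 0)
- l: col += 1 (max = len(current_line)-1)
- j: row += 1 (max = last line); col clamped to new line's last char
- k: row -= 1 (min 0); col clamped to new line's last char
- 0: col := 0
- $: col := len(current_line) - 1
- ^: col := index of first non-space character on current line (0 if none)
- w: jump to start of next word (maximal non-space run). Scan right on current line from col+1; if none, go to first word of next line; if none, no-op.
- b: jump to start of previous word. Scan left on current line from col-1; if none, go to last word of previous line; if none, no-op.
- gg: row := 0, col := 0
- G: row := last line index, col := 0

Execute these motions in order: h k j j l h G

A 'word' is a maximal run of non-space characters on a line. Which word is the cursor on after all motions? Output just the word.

Answer: ten

Derivation:
After 1 (h): row=0 col=0 char='m'
After 2 (k): row=0 col=0 char='m'
After 3 (j): row=1 col=0 char='_'
After 4 (j): row=2 col=0 char='t'
After 5 (l): row=2 col=1 char='e'
After 6 (h): row=2 col=0 char='t'
After 7 (G): row=2 col=0 char='t'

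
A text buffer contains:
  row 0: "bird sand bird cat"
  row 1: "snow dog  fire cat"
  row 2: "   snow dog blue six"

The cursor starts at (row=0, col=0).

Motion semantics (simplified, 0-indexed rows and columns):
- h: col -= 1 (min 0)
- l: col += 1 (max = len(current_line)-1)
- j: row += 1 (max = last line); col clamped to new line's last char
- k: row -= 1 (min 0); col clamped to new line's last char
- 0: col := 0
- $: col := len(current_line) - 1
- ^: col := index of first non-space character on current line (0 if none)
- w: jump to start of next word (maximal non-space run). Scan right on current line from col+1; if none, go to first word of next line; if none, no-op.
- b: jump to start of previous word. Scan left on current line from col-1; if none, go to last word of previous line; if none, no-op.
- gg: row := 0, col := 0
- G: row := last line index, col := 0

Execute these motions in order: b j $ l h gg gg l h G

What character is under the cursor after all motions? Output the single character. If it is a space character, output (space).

Answer: (space)

Derivation:
After 1 (b): row=0 col=0 char='b'
After 2 (j): row=1 col=0 char='s'
After 3 ($): row=1 col=17 char='t'
After 4 (l): row=1 col=17 char='t'
After 5 (h): row=1 col=16 char='a'
After 6 (gg): row=0 col=0 char='b'
After 7 (gg): row=0 col=0 char='b'
After 8 (l): row=0 col=1 char='i'
After 9 (h): row=0 col=0 char='b'
After 10 (G): row=2 col=0 char='_'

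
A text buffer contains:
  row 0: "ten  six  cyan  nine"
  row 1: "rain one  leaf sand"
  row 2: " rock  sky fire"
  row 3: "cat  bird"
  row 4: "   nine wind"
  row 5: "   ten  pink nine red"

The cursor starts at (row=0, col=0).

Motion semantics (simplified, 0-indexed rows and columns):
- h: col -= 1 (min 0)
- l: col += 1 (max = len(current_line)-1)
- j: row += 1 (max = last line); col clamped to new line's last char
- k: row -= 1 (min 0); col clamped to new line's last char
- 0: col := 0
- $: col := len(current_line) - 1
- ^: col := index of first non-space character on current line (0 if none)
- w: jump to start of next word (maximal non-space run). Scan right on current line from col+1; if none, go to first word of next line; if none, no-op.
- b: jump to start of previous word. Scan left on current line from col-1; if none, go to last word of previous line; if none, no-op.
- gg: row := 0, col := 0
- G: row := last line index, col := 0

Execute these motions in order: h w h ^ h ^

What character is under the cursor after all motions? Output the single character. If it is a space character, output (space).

Answer: t

Derivation:
After 1 (h): row=0 col=0 char='t'
After 2 (w): row=0 col=5 char='s'
After 3 (h): row=0 col=4 char='_'
After 4 (^): row=0 col=0 char='t'
After 5 (h): row=0 col=0 char='t'
After 6 (^): row=0 col=0 char='t'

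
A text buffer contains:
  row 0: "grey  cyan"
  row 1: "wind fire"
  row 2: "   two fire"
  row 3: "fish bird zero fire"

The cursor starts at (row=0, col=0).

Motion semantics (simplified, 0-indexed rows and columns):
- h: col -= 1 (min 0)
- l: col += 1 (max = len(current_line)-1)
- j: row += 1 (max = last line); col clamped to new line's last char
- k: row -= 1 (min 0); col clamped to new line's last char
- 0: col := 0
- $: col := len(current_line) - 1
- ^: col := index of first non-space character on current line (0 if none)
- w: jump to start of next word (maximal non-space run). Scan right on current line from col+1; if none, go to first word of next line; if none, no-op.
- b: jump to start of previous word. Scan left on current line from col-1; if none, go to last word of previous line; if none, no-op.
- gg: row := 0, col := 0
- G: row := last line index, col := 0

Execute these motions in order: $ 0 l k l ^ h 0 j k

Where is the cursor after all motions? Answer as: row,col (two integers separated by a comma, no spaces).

Answer: 0,0

Derivation:
After 1 ($): row=0 col=9 char='n'
After 2 (0): row=0 col=0 char='g'
After 3 (l): row=0 col=1 char='r'
After 4 (k): row=0 col=1 char='r'
After 5 (l): row=0 col=2 char='e'
After 6 (^): row=0 col=0 char='g'
After 7 (h): row=0 col=0 char='g'
After 8 (0): row=0 col=0 char='g'
After 9 (j): row=1 col=0 char='w'
After 10 (k): row=0 col=0 char='g'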